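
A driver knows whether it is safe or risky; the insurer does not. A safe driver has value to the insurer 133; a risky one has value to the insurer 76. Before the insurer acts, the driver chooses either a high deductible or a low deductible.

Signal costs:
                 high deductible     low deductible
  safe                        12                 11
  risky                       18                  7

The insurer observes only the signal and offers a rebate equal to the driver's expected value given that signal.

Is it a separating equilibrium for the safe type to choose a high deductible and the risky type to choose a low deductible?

If types separate, high deductible earns payment 133 and low deductible earns 76.
Safe: high deductible gives 133 − 12 = 121; low deductible gives 76 − 11 = 65. No deviation. ✓
Risky: low deductible gives 76 − 7 = 69; high deductible gives 133 − 18 = 115. Would deviate. ✗

No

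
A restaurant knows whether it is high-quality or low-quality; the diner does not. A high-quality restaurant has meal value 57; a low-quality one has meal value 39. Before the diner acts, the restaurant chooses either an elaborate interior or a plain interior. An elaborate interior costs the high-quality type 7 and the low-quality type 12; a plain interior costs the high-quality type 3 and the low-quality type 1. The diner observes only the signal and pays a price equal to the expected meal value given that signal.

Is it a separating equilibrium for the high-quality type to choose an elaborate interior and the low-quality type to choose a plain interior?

No

If types separate, elaborate interior earns payment 57 and plain interior earns 39.
High-quality: elaborate interior gives 57 − 7 = 50; plain interior gives 39 − 3 = 36. No deviation. ✓
Low-quality: plain interior gives 39 − 1 = 38; elaborate interior gives 57 − 12 = 45. Would deviate. ✗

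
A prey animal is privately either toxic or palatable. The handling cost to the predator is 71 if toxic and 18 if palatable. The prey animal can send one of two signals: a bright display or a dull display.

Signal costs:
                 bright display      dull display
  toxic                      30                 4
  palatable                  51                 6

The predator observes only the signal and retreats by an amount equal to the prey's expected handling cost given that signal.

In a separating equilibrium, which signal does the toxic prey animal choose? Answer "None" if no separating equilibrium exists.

None

Try toxic → bright display, palatable → dull display:
  If types separate, bright display earns payment 71 and dull display earns 18.
  Toxic: bright display gives 71 − 30 = 41; dull display gives 18 − 4 = 14. No deviation. ✓
  Palatable: dull display gives 18 − 6 = 12; bright display gives 71 − 51 = 20. Would deviate. ✗
Try toxic → dull display, palatable → bright display:
  If types separate, dull display earns payment 71 and bright display earns 18.
  Toxic: dull display gives 71 − 4 = 67; bright display gives 18 − 30 = -12. No deviation. ✓
  Palatable: bright display gives 18 − 51 = -33; dull display gives 71 − 6 = 65. Would deviate. ✗
Neither assignment is incentive-compatible.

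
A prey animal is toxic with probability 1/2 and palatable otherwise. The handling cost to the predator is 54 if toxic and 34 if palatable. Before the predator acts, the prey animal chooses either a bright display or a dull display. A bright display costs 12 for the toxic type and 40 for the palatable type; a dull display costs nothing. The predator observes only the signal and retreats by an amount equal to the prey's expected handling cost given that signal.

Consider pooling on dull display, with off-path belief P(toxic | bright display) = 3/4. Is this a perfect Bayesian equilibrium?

Yes

At the pooled signal (dull display) the predator holds the prior 1/2 and pays 1/2·54 + 1/2·34 = 44. Off-path (bright display) belief 3/4 gives 3/4·54 + 1/4·34 = 49.
Toxic: dull display gives 44 − 0 = 44; bright display gives 49 − 12 = 37. Stays. ✓
Palatable: dull display gives 44 − 0 = 44; bright display gives 49 − 40 = 9. Stays. ✓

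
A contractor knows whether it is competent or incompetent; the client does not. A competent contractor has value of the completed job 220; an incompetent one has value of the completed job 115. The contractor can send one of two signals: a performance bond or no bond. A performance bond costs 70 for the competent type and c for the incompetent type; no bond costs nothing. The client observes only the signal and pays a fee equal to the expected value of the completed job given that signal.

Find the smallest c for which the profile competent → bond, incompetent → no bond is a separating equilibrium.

Under separation: bond → competent (pays 220); no bond → incompetent (pays 115).
Competent: 220 − 70 = 150 ≥ 115 − 0 = 115. Holds regardless of c. ✓
Incompetent: 115 − 0 ≥ 220 − c, so c ≥ 220 − 115 = 105.

105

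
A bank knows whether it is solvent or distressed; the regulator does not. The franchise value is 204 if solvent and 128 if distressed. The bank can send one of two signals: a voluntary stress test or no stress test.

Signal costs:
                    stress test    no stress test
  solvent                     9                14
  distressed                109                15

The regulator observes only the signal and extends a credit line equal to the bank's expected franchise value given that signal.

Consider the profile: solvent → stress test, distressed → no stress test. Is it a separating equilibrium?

If types separate, stress test earns payment 204 and no stress test earns 128.
Solvent: stress test gives 204 − 9 = 195; no stress test gives 128 − 14 = 114. No deviation. ✓
Distressed: no stress test gives 128 − 15 = 113; stress test gives 204 − 109 = 95. No deviation. ✓
Neither type gains from mimicking the other.

Yes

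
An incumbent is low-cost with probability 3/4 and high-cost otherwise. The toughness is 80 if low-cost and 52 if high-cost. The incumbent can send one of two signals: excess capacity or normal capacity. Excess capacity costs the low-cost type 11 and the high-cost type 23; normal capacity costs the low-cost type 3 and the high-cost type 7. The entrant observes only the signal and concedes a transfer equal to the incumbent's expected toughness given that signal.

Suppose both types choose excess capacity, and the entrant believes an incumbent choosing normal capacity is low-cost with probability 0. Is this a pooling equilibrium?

On the equilibrium path (excess capacity) the entrant holds the prior 3/4 and pays 3/4·80 + 1/4·52 = 73. Off-path (normal capacity) belief 0 gives 0·80 + 1·52 = 52.
Low-cost: excess capacity gives 73 − 11 = 62; normal capacity gives 52 − 3 = 49. Stays. ✓
High-cost: excess capacity gives 73 − 23 = 50; normal capacity gives 52 − 7 = 45. Stays. ✓
Beliefs are Bayes-consistent on-path and both types best-respond.

Yes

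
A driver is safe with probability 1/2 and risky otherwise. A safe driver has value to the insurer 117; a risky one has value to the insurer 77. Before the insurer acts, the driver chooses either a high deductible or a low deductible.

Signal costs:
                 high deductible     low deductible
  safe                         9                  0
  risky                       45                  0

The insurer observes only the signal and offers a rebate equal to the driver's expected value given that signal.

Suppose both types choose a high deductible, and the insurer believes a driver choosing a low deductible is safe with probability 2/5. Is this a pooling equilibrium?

No

On the equilibrium path (high deductible) the insurer holds the prior 1/2 and pays 1/2·117 + 1/2·77 = 97. Off-path (low deductible) belief 2/5 gives 2/5·117 + 3/5·77 = 93.
Safe: high deductible gives 97 − 9 = 88; low deductible gives 93 − 0 = 93. Deviates. ✗
Risky: high deductible gives 97 − 45 = 52; low deductible gives 93 − 0 = 93. Deviates. ✗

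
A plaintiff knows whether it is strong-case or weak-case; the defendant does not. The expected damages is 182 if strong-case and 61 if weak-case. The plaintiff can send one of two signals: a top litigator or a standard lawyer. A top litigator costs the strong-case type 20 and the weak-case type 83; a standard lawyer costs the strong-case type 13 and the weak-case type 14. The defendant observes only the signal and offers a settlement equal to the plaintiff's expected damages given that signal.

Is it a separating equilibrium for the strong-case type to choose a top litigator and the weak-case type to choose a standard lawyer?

Under separation the defendant infers type exactly: top litigator → strong-case (pays 182), standard lawyer → weak-case (pays 61).
Strong-case: top litigator gives 182 − 20 = 162; standard lawyer gives 61 − 13 = 48. No deviation. ✓
Weak-case: standard lawyer gives 61 − 14 = 47; top litigator gives 182 − 83 = 99. Would deviate. ✗

No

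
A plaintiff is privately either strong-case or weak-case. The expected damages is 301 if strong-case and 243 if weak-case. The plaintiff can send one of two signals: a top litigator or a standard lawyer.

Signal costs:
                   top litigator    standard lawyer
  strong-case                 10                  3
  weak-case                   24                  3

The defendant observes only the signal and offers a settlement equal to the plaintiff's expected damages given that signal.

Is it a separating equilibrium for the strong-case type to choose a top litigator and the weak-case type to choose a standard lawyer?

If types separate, top litigator earns payment 301 and standard lawyer earns 243.
Strong-case: top litigator gives 301 − 10 = 291; standard lawyer gives 243 − 3 = 240. No deviation. ✓
Weak-case: standard lawyer gives 243 − 3 = 240; top litigator gives 301 − 24 = 277. Would deviate. ✗

No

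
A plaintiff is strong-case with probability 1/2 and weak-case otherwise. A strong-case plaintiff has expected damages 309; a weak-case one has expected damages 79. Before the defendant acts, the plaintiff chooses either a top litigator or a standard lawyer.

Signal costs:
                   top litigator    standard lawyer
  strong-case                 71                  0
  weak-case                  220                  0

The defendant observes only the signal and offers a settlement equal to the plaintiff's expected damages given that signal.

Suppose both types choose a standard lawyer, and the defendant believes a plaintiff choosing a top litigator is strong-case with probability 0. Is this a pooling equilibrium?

Yes

At the pooled signal (standard lawyer) the defendant holds the prior 1/2 and pays 1/2·309 + 1/2·79 = 194. Off-path (top litigator) belief 0 gives 0·309 + 1·79 = 79.
Strong-case: standard lawyer gives 194 − 0 = 194; top litigator gives 79 − 71 = 8. Stays. ✓
Weak-case: standard lawyer gives 194 − 0 = 194; top litigator gives 79 − 220 = -141. Stays. ✓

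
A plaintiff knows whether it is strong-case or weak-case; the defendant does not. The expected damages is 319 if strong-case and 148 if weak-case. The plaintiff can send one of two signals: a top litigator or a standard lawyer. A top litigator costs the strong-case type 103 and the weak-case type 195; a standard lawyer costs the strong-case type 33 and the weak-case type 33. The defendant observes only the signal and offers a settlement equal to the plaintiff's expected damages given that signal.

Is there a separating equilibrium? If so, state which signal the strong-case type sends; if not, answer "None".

Try strong-case → top litigator, weak-case → standard lawyer:
  Under separation the defendant infers type exactly: top litigator → strong-case (pays 319), standard lawyer → weak-case (pays 148).
  Strong-case: top litigator gives 319 − 103 = 216; standard lawyer gives 148 − 33 = 115. No deviation. ✓
  Weak-case: standard lawyer gives 148 − 33 = 115; top litigator gives 319 − 195 = 124. Would deviate. ✗
Try strong-case → standard lawyer, weak-case → top litigator:
  Under separation the defendant infers type exactly: standard lawyer → strong-case (pays 319), top litigator → weak-case (pays 148).
  Strong-case: standard lawyer gives 319 − 33 = 286; top litigator gives 148 − 103 = 45. No deviation. ✓
  Weak-case: top litigator gives 148 − 195 = -47; standard lawyer gives 319 − 33 = 286. Would deviate. ✗
Neither assignment is incentive-compatible.

None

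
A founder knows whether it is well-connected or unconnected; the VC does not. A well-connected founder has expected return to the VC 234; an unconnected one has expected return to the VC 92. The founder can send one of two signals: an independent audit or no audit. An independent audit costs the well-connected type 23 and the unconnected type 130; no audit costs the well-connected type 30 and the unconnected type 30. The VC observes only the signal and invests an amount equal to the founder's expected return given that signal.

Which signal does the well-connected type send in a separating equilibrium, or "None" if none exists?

None

Try well-connected → audit, unconnected → no audit:
  Under separation the VC infers type exactly: audit → well-connected (pays 234), no audit → unconnected (pays 92).
  Well-connected: audit gives 234 − 23 = 211; no audit gives 92 − 30 = 62. No deviation. ✓
  Unconnected: no audit gives 92 − 30 = 62; audit gives 234 − 130 = 104. Would deviate. ✗
Try well-connected → no audit, unconnected → audit:
  Under separation the VC infers type exactly: no audit → well-connected (pays 234), audit → unconnected (pays 92).
  Well-connected: no audit gives 234 − 30 = 204; audit gives 92 − 23 = 69. No deviation. ✓
  Unconnected: audit gives 92 − 130 = -38; no audit gives 234 − 30 = 204. Would deviate. ✗
Neither assignment is incentive-compatible.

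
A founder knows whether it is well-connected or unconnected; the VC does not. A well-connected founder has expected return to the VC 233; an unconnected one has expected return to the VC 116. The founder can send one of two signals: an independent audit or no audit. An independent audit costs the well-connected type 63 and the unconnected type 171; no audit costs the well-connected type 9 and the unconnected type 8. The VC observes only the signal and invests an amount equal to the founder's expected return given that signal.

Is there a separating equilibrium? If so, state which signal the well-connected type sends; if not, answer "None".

Try well-connected → audit, unconnected → no audit:
  If types separate, audit earns payment 233 and no audit earns 116.
  Well-connected: audit gives 233 − 63 = 170; no audit gives 116 − 9 = 107. No deviation. ✓
  Unconnected: no audit gives 116 − 8 = 108; audit gives 233 − 171 = 62. No deviation. ✓
Both hold — the well-connected type sends audit.

audit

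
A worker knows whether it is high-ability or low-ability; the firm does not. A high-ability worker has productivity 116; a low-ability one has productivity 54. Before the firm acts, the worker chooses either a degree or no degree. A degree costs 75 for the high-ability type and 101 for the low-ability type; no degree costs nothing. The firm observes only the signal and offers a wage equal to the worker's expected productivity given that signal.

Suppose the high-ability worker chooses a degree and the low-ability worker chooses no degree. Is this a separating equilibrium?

Under separation the firm infers type exactly: degree → high-ability (pays 116), no degree → low-ability (pays 54).
High-ability: degree gives 116 − 75 = 41; no degree gives 54 − 0 = 54. Would deviate. ✗
Low-ability: no degree gives 54 − 0 = 54; degree gives 116 − 101 = 15. No deviation. ✓

No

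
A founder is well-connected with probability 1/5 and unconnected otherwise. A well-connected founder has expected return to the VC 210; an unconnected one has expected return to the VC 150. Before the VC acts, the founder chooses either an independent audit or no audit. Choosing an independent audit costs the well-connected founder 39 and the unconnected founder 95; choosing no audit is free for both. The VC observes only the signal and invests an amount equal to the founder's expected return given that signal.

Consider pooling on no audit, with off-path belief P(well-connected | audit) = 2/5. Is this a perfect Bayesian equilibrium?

Yes

On the equilibrium path (no audit) the VC holds the prior 1/5 and pays 1/5·210 + 4/5·150 = 162. Off-path (audit) belief 2/5 gives 2/5·210 + 3/5·150 = 174.
Well-connected: no audit gives 162 − 0 = 162; audit gives 174 − 39 = 135. Stays. ✓
Unconnected: no audit gives 162 − 0 = 162; audit gives 174 − 95 = 79. Stays. ✓
Beliefs are Bayes-consistent on-path and both types best-respond.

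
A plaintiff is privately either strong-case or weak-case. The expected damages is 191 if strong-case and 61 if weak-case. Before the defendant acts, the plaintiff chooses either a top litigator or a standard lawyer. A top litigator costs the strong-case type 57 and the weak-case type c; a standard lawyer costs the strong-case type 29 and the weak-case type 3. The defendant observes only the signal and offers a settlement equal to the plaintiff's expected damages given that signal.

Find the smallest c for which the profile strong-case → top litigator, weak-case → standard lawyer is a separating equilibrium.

133

Under separation: top litigator → strong-case (pays 191); standard lawyer → weak-case (pays 61).
Strong-case: 191 − 57 = 134 ≥ 61 − 29 = 32. Holds regardless of c. ✓
Weak-case: 61 − 3 ≥ 191 − c, so c ≥ 191 − 58 = 133.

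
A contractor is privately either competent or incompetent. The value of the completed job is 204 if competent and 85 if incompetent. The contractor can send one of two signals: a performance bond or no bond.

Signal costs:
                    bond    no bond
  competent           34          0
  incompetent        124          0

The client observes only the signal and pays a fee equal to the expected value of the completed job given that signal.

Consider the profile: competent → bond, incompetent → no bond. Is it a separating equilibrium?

If types separate, bond earns payment 204 and no bond earns 85.
Competent: bond gives 204 − 34 = 170; no bond gives 85 − 0 = 85. No deviation. ✓
Incompetent: no bond gives 85 − 0 = 85; bond gives 204 − 124 = 80. No deviation. ✓
Neither type gains from mimicking the other.

Yes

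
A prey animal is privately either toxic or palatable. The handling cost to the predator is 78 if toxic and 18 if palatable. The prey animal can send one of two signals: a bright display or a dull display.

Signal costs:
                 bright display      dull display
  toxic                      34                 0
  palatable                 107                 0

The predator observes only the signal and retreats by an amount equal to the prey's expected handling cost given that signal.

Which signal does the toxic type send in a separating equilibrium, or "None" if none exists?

bright display

Try toxic → bright display, palatable → dull display:
  If types separate, bright display earns payment 78 and dull display earns 18.
  Toxic: bright display gives 78 − 34 = 44; dull display gives 18 − 0 = 18. No deviation. ✓
  Palatable: dull display gives 18 − 0 = 18; bright display gives 78 − 107 = -29. No deviation. ✓
Both hold — the toxic type sends bright display.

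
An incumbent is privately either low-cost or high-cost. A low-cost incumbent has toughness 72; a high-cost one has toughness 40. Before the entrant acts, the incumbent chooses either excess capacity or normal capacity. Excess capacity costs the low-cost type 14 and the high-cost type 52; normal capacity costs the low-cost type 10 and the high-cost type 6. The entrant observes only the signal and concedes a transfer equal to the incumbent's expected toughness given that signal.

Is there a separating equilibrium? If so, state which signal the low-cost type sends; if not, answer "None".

excess capacity

Try low-cost → excess capacity, high-cost → normal capacity:
  Under separation the entrant infers type exactly: excess capacity → low-cost (pays 72), normal capacity → high-cost (pays 40).
  Low-cost: excess capacity gives 72 − 14 = 58; normal capacity gives 40 − 10 = 30. No deviation. ✓
  High-cost: normal capacity gives 40 − 6 = 34; excess capacity gives 72 − 52 = 20. No deviation. ✓
Both hold — the low-cost type sends excess capacity.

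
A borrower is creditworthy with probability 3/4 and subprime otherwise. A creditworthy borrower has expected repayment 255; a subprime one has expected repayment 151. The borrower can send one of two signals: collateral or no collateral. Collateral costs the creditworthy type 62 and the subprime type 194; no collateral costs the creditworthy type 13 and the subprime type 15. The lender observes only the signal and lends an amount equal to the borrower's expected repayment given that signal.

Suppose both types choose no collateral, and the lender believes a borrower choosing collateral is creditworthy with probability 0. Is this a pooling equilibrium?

Yes

On the equilibrium path (no collateral) the lender holds the prior 3/4 and pays 3/4·255 + 1/4·151 = 229. Off-path (collateral) belief 0 gives 0·255 + 1·151 = 151.
Creditworthy: no collateral gives 229 − 13 = 216; collateral gives 151 − 62 = 89. Stays. ✓
Subprime: no collateral gives 229 − 15 = 214; collateral gives 151 − 194 = -43. Stays. ✓
Beliefs are Bayes-consistent on-path and both types best-respond.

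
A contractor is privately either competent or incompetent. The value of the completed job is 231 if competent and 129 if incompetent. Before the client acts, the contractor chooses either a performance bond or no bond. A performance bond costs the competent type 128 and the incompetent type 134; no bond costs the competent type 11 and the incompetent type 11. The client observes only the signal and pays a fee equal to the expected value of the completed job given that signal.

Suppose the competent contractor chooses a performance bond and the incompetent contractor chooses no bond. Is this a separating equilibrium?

No

Under separation the client infers type exactly: bond → competent (pays 231), no bond → incompetent (pays 129).
Competent: bond gives 231 − 128 = 103; no bond gives 129 − 11 = 118. Would deviate. ✗
Incompetent: no bond gives 129 − 11 = 118; bond gives 231 − 134 = 97. No deviation. ✓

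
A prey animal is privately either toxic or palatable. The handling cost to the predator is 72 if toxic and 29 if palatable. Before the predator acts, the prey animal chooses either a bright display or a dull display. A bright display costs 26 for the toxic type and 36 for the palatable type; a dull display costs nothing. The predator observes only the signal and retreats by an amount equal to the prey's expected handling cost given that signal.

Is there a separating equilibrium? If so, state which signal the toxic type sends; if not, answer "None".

None

Try toxic → bright display, palatable → dull display:
  Under separation the predator infers type exactly: bright display → toxic (pays 72), dull display → palatable (pays 29).
  Toxic: bright display gives 72 − 26 = 46; dull display gives 29 − 0 = 29. No deviation. ✓
  Palatable: dull display gives 29 − 0 = 29; bright display gives 72 − 36 = 36. Would deviate. ✗
Try toxic → dull display, palatable → bright display:
  Under separation the predator infers type exactly: dull display → toxic (pays 72), bright display → palatable (pays 29).
  Toxic: dull display gives 72 − 0 = 72; bright display gives 29 − 26 = 3. No deviation. ✓
  Palatable: bright display gives 29 − 36 = -7; dull display gives 72 − 0 = 72. Would deviate. ✗
Neither assignment is incentive-compatible.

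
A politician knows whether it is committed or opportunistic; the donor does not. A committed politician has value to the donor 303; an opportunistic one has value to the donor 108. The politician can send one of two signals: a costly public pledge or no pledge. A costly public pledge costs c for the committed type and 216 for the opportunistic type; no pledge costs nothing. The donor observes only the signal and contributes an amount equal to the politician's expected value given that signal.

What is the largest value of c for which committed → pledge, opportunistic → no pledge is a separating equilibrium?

Under separation: pledge → committed (pays 303); no pledge → opportunistic (pays 108).
Opportunistic: 108 − 0 = 108 ≥ 303 − 216 = 87. Holds regardless of c. ✓
Committed: 303 − c ≥ 108 − 0, so c ≤ 303 − 108 = 195.

195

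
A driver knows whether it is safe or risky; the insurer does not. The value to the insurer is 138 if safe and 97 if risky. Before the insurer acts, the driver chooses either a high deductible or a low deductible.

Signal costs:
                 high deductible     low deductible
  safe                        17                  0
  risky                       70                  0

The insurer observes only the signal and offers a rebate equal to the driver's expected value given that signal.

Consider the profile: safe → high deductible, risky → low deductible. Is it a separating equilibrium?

Yes

If types separate, high deductible earns payment 138 and low deductible earns 97.
Safe: high deductible gives 138 − 17 = 121; low deductible gives 97 − 0 = 97. No deviation. ✓
Risky: low deductible gives 97 − 0 = 97; high deductible gives 138 − 70 = 68. No deviation. ✓
Both incentive constraints hold.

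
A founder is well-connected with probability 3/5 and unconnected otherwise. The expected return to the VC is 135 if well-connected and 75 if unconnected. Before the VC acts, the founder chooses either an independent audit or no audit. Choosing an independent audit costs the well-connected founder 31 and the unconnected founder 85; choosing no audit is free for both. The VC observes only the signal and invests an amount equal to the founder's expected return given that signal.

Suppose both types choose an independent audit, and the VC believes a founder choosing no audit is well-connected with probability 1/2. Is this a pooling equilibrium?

On the equilibrium path (audit) the VC holds the prior 3/5 and pays 3/5·135 + 2/5·75 = 111. Off-path (no audit) belief 1/2 gives 1/2·135 + 1/2·75 = 105.
Well-connected: audit gives 111 − 31 = 80; no audit gives 105 − 0 = 105. Deviates. ✗
Unconnected: audit gives 111 − 85 = 26; no audit gives 105 − 0 = 105. Deviates. ✗

No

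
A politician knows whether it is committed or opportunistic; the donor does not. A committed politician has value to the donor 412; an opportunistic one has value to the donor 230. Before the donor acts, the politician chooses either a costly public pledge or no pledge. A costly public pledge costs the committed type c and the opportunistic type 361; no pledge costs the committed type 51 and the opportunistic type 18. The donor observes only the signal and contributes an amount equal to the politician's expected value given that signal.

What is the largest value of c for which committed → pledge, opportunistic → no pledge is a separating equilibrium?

233

Under separation: pledge → committed (pays 412); no pledge → opportunistic (pays 230).
Opportunistic: 230 − 18 = 212 ≥ 412 − 361 = 51. Holds regardless of c. ✓
Committed: 412 − c ≥ 230 − 51, so c ≤ 412 − 179 = 233.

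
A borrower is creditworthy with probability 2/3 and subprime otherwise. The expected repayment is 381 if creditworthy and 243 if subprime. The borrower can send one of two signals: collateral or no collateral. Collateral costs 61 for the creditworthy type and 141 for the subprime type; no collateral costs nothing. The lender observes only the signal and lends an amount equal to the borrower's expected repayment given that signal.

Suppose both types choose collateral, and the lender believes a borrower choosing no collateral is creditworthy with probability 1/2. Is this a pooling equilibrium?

At the pooled signal (collateral) the lender holds the prior 2/3 and pays 2/3·381 + 1/3·243 = 335. Off-path (no collateral) belief 1/2 gives 1/2·381 + 1/2·243 = 312.
Creditworthy: collateral gives 335 − 61 = 274; no collateral gives 312 − 0 = 312. Deviates. ✗
Subprime: collateral gives 335 − 141 = 194; no collateral gives 312 − 0 = 312. Deviates. ✗

No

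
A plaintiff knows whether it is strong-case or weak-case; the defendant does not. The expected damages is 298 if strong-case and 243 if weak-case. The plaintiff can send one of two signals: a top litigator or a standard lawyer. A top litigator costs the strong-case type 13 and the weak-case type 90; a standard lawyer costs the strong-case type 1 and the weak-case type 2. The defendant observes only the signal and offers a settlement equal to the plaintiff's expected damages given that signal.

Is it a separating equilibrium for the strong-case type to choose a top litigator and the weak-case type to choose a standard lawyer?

Yes

If types separate, top litigator earns payment 298 and standard lawyer earns 243.
Strong-case: top litigator gives 298 − 13 = 285; standard lawyer gives 243 − 1 = 242. No deviation. ✓
Weak-case: standard lawyer gives 243 − 2 = 241; top litigator gives 298 − 90 = 208. No deviation. ✓
Both incentive constraints hold.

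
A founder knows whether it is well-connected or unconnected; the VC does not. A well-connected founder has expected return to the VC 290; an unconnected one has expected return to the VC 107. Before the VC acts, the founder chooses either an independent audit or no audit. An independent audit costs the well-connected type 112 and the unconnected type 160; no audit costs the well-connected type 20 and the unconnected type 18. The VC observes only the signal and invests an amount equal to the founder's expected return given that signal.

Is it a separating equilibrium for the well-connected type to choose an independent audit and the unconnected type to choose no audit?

If types separate, audit earns payment 290 and no audit earns 107.
Well-connected: audit gives 290 − 112 = 178; no audit gives 107 − 20 = 87. No deviation. ✓
Unconnected: no audit gives 107 − 18 = 89; audit gives 290 − 160 = 130. Would deviate. ✗

No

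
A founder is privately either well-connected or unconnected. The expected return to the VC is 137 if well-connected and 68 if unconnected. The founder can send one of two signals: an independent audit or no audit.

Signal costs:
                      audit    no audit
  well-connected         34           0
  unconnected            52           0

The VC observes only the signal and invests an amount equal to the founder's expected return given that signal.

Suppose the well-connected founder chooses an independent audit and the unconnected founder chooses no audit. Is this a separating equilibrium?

If types separate, audit earns payment 137 and no audit earns 68.
Well-connected: audit gives 137 − 34 = 103; no audit gives 68 − 0 = 68. No deviation. ✓
Unconnected: no audit gives 68 − 0 = 68; audit gives 137 − 52 = 85. Would deviate. ✗

No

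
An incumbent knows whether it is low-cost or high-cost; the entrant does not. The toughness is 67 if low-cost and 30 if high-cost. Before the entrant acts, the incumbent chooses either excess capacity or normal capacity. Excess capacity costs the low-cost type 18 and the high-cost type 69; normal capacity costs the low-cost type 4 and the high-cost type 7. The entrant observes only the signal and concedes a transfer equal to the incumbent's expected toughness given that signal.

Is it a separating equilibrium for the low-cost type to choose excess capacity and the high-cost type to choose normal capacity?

If types separate, excess capacity earns payment 67 and normal capacity earns 30.
Low-cost: excess capacity gives 67 − 18 = 49; normal capacity gives 30 − 4 = 26. No deviation. ✓
High-cost: normal capacity gives 30 − 7 = 23; excess capacity gives 67 − 69 = -2. No deviation. ✓
Both incentive constraints hold.

Yes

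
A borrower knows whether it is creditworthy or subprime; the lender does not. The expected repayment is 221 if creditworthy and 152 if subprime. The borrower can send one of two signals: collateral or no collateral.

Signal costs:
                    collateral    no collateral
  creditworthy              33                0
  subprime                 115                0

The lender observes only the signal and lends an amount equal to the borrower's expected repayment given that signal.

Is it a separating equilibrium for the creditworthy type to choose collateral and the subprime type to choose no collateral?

If types separate, collateral earns payment 221 and no collateral earns 152.
Creditworthy: collateral gives 221 − 33 = 188; no collateral gives 152 − 0 = 152. No deviation. ✓
Subprime: no collateral gives 152 − 0 = 152; collateral gives 221 − 115 = 106. No deviation. ✓
Neither type gains from mimicking the other.

Yes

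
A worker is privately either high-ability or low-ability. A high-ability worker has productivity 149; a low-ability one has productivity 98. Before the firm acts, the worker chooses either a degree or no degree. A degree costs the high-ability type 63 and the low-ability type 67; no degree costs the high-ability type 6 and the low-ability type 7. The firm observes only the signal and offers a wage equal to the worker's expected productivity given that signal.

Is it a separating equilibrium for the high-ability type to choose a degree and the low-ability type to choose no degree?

Under separation the firm infers type exactly: degree → high-ability (pays 149), no degree → low-ability (pays 98).
High-ability: degree gives 149 − 63 = 86; no degree gives 98 − 6 = 92. Would deviate. ✗
Low-ability: no degree gives 98 − 7 = 91; degree gives 149 − 67 = 82. No deviation. ✓

No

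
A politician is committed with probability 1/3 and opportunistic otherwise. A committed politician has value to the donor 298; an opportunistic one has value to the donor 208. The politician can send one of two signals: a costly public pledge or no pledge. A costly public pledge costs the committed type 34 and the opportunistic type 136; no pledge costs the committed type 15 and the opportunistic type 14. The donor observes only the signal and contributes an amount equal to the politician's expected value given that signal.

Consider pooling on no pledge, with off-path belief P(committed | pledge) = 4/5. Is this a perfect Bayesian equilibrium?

No

On the equilibrium path (no pledge) the donor holds the prior 1/3 and pays 1/3·298 + 2/3·208 = 238. Off-path (pledge) belief 4/5 gives 4/5·298 + 1/5·208 = 280.
Committed: no pledge gives 238 − 15 = 223; pledge gives 280 − 34 = 246. Deviates. ✗
Opportunistic: no pledge gives 238 − 14 = 224; pledge gives 280 − 136 = 144. Stays. ✓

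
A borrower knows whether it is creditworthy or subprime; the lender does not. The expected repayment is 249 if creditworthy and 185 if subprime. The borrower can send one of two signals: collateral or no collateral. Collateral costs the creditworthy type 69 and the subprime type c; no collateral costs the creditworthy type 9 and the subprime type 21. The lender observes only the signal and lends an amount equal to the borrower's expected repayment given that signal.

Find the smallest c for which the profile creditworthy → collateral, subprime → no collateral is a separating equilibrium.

85

Under separation: collateral → creditworthy (pays 249); no collateral → subprime (pays 185).
Creditworthy: 249 − 69 = 180 ≥ 185 − 9 = 176. Holds regardless of c. ✓
Subprime: 185 − 21 ≥ 249 − c, so c ≥ 249 − 164 = 85.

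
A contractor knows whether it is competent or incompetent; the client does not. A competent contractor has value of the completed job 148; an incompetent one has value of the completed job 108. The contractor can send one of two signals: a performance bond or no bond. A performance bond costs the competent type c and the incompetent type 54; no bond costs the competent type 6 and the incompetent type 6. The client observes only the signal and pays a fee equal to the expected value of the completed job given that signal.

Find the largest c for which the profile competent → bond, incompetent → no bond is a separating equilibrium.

46

Under separation: bond → competent (pays 148); no bond → incompetent (pays 108).
Incompetent: 108 − 6 = 102 ≥ 148 − 54 = 94. Holds regardless of c. ✓
Competent: 148 − c ≥ 108 − 6, so c ≤ 148 − 102 = 46.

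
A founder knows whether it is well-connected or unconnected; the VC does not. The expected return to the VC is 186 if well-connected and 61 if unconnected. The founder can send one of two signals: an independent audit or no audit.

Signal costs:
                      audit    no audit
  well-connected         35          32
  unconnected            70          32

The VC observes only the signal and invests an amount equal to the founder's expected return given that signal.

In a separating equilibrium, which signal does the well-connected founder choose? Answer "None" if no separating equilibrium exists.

Try well-connected → audit, unconnected → no audit:
  If types separate, audit earns payment 186 and no audit earns 61.
  Well-connected: audit gives 186 − 35 = 151; no audit gives 61 − 32 = 29. No deviation. ✓
  Unconnected: no audit gives 61 − 32 = 29; audit gives 186 − 70 = 116. Would deviate. ✗
Try well-connected → no audit, unconnected → audit:
  If types separate, no audit earns payment 186 and audit earns 61.
  Well-connected: no audit gives 186 − 32 = 154; audit gives 61 − 35 = 26. No deviation. ✓
  Unconnected: audit gives 61 − 70 = -9; no audit gives 186 − 32 = 154. Would deviate. ✗
Neither assignment is incentive-compatible.

None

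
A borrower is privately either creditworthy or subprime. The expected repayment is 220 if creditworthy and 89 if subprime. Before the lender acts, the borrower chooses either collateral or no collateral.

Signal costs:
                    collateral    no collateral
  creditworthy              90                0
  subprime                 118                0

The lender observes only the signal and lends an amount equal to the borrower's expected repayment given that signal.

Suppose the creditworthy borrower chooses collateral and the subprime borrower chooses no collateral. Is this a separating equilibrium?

No

Under separation the lender infers type exactly: collateral → creditworthy (pays 220), no collateral → subprime (pays 89).
Creditworthy: collateral gives 220 − 90 = 130; no collateral gives 89 − 0 = 89. No deviation. ✓
Subprime: no collateral gives 89 − 0 = 89; collateral gives 220 − 118 = 102. Would deviate. ✗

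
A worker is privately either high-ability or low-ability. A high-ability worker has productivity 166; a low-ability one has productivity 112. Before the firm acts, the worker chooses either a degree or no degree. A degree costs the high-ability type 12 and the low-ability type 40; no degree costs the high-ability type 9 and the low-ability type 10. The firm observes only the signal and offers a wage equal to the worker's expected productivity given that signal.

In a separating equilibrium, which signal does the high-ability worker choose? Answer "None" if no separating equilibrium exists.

None

Try high-ability → degree, low-ability → no degree:
  If types separate, degree earns payment 166 and no degree earns 112.
  High-ability: degree gives 166 − 12 = 154; no degree gives 112 − 9 = 103. No deviation. ✓
  Low-ability: no degree gives 112 − 10 = 102; degree gives 166 − 40 = 126. Would deviate. ✗
Try high-ability → no degree, low-ability → degree:
  If types separate, no degree earns payment 166 and degree earns 112.
  High-ability: no degree gives 166 − 9 = 157; degree gives 112 − 12 = 100. No deviation. ✓
  Low-ability: degree gives 112 − 40 = 72; no degree gives 166 − 10 = 156. Would deviate. ✗
Neither assignment is incentive-compatible.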